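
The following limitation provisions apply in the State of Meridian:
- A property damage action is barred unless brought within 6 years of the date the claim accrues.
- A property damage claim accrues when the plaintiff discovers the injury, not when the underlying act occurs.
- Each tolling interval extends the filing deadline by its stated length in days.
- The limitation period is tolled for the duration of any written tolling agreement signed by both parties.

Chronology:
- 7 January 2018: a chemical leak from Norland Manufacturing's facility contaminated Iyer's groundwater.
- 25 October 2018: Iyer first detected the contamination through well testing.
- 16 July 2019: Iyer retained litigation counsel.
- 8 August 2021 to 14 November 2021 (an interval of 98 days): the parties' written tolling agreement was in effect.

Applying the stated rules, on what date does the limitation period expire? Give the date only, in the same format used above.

31 January 2025

Under the discovery rule, the claim accrued on 25 October 2018, when Iyer discovered the injury — not on the 7 January 2018 date of the underlying act.
Adding the 6 years base period to 25 October 2018 gives a deadline of 25 October 2024, before any tolling.
Because the written tolling agreement ran from 8 August 2021 to 14 November 2021, the deadline is extended by 98 days to 31 January 2025.
None of the other events listed affects the running of the period under the stated rules.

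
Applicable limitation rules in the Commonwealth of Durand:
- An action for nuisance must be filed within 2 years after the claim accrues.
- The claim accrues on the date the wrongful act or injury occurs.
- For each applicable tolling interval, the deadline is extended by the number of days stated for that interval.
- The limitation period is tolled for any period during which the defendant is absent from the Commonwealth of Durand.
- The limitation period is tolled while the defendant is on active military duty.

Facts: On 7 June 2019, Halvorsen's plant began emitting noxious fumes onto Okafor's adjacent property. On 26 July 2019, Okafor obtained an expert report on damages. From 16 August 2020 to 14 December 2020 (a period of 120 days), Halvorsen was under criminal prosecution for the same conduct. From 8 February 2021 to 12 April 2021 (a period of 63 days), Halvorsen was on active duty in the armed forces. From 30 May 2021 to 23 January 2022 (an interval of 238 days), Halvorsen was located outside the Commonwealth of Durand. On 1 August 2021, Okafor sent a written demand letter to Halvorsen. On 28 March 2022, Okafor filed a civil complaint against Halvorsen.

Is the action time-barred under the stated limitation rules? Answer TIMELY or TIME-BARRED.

The claim accrued on 7 June 2019, the date of the act.
The untolled deadline — 2 years after 7 June 2019 — is 7 June 2021.
Because the defendant's active military service ran from 8 February 2021 to 12 April 2021, the deadline is extended by 63 days to 9 August 2021.
The defendant's absence from the jurisdiction from 30 May 2021 to 23 January 2022 tolled the period for 238 days, extending the deadline to 4 April 2022.
The pending criminal prosecution from 16 August 2020 to 14 December 2020 does not toll the period, because no stated rule makes a criminal prosecution a tolling event.
The other events in the timeline have no effect on the limitation period under the stated rules.
Okafor filed on 28 March 2022, before the 4 April 2022 deadline, so the action is timely.

TIMELY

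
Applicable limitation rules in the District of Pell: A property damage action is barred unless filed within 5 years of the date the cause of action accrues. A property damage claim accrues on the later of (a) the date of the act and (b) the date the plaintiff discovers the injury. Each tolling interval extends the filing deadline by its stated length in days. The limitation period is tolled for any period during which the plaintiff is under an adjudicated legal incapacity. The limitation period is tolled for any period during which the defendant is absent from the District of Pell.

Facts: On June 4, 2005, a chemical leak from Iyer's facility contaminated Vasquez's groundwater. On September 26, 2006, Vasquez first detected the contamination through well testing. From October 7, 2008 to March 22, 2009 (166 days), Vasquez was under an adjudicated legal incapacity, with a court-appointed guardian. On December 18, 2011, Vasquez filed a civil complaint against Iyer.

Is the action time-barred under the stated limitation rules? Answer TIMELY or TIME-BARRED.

TIMELY

The claim accrued on September 26, 2006 — the later of the June 4, 2005 act and the September 26, 2006 discovery.
5 years from September 26, 2006 is September 26, 2011.
The period was tolled for 166 days by the plaintiff's legal incapacity (October 7, 2008 to March 22, 2009), pushing the deadline to March 10, 2012.
Filing on December 18, 2011 beat the March 10, 2012 deadline — the action is timely.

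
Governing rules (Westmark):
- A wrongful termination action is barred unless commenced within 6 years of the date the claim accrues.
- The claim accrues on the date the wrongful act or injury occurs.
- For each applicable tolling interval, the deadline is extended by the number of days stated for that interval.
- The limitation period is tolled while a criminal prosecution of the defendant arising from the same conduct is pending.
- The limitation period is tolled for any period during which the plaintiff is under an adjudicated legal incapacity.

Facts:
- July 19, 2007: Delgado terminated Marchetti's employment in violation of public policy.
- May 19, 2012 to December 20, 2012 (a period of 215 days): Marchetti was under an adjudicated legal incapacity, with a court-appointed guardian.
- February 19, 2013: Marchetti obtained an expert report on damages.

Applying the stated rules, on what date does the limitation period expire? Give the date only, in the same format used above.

February 19, 2014

The limitation period began to run on July 19, 2007.
Adding the 6 years base period to July 19, 2007 gives a deadline of July 19, 2013, before any tolling.
The period was tolled for 215 days by the plaintiff's legal incapacity (May 19, 2012 to December 20, 2012), pushing the deadline to February 19, 2014.
None of the other events listed affects the running of the period under the stated rules.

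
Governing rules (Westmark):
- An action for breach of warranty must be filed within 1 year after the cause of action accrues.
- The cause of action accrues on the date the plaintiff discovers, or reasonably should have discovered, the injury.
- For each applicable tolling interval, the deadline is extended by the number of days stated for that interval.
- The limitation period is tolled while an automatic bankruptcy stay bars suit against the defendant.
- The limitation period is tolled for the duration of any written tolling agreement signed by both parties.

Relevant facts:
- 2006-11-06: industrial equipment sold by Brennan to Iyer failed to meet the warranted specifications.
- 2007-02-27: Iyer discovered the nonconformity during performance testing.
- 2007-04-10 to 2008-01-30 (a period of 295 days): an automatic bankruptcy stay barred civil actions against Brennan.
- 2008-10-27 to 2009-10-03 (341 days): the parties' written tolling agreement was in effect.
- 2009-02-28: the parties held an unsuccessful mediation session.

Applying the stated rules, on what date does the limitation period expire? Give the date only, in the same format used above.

Accrual is tied to discovery, so the period began on 2007-02-27 rather than on 2006-11-06 when the act occurred.
The untolled deadline — 1 year after 2007-02-27 — is 2008-02-27.
The period was tolled for 295 days by the automatic bankruptcy stay (2007-04-10 to 2008-01-30), pushing the deadline to 2008-12-18.
The written tolling agreement from 2008-10-27 to 2009-10-03 tolled the period for 341 days, extending the deadline to 2009-11-24.
None of the other events listed affects the running of the period under the stated rules.

2009-11-24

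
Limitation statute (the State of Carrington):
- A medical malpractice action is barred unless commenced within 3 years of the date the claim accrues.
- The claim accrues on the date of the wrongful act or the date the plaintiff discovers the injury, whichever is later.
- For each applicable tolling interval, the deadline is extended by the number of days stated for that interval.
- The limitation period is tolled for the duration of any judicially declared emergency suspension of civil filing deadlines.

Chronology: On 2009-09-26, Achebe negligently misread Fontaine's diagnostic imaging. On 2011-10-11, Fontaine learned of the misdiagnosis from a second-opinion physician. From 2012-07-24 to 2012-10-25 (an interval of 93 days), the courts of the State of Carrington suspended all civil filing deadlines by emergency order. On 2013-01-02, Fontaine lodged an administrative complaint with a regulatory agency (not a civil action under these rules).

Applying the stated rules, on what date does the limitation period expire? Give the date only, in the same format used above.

Because discovery on 2011-10-11 post-dates the 2009-09-26 act, accrual under the later-of rule falls on 2011-10-11.
The untolled deadline — 3 years after 2011-10-11 — is 2014-10-11.
Because the emergency suspension of filing deadlines ran from 2012-07-24 to 2012-10-25, the deadline is extended by 93 days to 2015-01-12.
Nothing else in the chronology tolls or restarts the period.

2015-01-12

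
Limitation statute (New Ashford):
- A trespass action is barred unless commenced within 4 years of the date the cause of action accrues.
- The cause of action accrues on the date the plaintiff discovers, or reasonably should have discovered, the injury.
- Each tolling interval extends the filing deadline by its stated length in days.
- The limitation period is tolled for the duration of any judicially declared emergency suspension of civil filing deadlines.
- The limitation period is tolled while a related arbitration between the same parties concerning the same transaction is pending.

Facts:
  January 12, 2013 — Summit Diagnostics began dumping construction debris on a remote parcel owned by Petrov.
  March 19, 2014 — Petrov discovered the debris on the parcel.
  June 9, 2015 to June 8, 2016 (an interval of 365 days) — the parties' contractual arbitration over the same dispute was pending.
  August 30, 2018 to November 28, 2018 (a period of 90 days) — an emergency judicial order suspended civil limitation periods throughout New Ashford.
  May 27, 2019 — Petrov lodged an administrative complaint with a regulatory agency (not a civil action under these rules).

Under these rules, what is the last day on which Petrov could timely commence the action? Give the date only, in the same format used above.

Under the discovery rule, the claim accrued on March 19, 2014, when Petrov discovered the injury — not on the January 12, 2013 date of the underlying act.
4 years from March 19, 2014 is March 19, 2018.
Because the pending related arbitration ran from June 9, 2015 to June 8, 2016, the deadline is extended by 365 days to March 19, 2019.
The emergency suspension of filing deadlines from August 30, 2018 to November 28, 2018 tolled the period for 90 days, extending the deadline to June 17, 2019.
The other events in the timeline have no effect on the limitation period under the stated rules.

June 17, 2019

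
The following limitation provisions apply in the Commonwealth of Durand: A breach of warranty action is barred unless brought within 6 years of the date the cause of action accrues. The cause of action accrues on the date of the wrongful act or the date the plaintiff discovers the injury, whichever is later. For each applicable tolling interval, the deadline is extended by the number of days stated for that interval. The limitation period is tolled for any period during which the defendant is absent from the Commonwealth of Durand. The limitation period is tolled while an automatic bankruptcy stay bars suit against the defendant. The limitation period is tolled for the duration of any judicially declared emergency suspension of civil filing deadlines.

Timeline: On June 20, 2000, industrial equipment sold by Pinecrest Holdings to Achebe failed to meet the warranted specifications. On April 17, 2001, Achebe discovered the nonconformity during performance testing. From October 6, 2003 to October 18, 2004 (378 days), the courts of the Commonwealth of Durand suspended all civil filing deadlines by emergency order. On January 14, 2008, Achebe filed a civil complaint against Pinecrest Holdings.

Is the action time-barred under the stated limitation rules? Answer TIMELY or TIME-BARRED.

Taking the later of the act (June 20, 2000) and discovery (April 17, 2001), the claim accrued on April 17, 2001.
The untolled deadline — 6 years after April 17, 2001 — is April 17, 2007.
The emergency suspension of filing deadlines from October 6, 2003 to October 18, 2004 tolled the period for 378 days, extending the deadline to April 29, 2008.
The January 14, 2008 filing precedes the April 29, 2008 deadline; the claim is timely.

TIMELY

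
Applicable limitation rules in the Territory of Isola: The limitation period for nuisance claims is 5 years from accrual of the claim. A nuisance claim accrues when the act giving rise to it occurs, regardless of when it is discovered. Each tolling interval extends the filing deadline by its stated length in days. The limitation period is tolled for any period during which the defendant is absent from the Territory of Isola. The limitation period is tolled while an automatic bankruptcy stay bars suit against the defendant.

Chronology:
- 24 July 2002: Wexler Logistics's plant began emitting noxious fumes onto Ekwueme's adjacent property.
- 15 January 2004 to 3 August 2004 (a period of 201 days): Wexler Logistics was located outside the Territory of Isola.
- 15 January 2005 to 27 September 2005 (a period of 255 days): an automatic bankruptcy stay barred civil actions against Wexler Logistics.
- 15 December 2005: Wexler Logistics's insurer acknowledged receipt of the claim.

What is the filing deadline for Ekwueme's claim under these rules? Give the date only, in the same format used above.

22 October 2008

The limitation period began to run on 24 July 2002.
Adding the 5 years base period to 24 July 2002 gives a deadline of 24 July 2007, before any tolling.
The defendant's absence from the jurisdiction from 15 January 2004 to 3 August 2004 tolled the period for 201 days, extending the deadline to 10 February 2008.
The period was tolled for 255 days by the automatic bankruptcy stay (15 January 2005 to 27 September 2005), pushing the deadline to 22 October 2008.
The other events in the timeline have no effect on the limitation period under the stated rules.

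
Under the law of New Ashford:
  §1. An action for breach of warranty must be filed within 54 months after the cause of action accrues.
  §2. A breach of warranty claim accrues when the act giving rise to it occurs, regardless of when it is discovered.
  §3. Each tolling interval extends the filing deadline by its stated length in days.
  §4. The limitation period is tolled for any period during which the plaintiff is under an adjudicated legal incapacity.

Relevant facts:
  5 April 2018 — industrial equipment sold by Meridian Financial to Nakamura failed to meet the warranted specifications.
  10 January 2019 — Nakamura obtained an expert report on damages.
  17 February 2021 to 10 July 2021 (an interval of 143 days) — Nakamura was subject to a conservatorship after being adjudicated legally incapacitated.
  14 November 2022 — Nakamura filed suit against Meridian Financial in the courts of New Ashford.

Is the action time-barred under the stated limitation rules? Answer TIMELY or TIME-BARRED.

The cause of action accrued on 5 April 2018, the date of the act.
The untolled deadline — 54 months after 5 April 2018 — is 5 October 2022.
The period was tolled for 143 days by the plaintiff's legal incapacity (17 February 2021 to 10 July 2021), pushing the deadline to 25 February 2023.
Nothing else in the chronology tolls or restarts the period.
The 14 November 2022 filing precedes the 25 February 2023 deadline; the claim is timely.

TIMELY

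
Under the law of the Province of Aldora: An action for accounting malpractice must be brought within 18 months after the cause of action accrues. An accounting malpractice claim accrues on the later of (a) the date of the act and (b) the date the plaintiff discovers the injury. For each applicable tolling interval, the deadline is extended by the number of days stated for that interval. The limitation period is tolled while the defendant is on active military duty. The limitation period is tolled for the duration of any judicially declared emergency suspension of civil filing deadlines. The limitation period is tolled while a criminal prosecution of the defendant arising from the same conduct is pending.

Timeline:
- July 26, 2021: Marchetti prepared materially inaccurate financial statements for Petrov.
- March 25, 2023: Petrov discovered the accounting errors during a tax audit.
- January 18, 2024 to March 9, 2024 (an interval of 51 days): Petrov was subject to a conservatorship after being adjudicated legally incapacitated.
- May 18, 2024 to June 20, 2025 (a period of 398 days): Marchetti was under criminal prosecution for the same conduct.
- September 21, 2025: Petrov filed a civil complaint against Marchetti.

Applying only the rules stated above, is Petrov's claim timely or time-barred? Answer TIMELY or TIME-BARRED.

The claim accrued on March 25, 2023 — the later of the July 26, 2021 act and the March 25, 2023 discovery.
18 months from March 25, 2023 is September 25, 2024.
Because the pending criminal prosecution ran from May 18, 2024 to June 20, 2025, the deadline is extended by 398 days to October 28, 2025.
No stated provision tolls the period for the plaintiff's incapacity, so the interval from January 18, 2024 to March 9, 2024 has no effect on the deadline.
Filing on September 21, 2025 beat the October 28, 2025 deadline — the action is timely.

TIMELY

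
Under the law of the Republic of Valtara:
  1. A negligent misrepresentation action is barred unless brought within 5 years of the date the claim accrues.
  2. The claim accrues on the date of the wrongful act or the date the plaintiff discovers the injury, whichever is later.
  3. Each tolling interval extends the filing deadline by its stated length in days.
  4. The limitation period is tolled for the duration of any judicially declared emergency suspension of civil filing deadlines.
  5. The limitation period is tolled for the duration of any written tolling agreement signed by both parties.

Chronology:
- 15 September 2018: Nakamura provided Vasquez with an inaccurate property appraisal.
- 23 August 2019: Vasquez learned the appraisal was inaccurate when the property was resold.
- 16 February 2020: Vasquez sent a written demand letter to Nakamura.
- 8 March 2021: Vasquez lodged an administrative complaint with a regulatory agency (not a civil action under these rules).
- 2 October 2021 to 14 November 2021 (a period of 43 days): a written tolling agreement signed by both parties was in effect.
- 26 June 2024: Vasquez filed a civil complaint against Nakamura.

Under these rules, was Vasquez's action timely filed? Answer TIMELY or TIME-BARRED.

The claim accrued on 23 August 2019 — the later of the 15 September 2018 act and the 23 August 2019 discovery.
5 years from 23 August 2019 is 23 August 2024.
The written tolling agreement from 2 October 2021 to 14 November 2021 tolled the period for 43 days, extending the deadline to 5 October 2024.
The other events in the timeline have no effect on the limitation period under the stated rules.
Filing on 26 June 2024 beat the 5 October 2024 deadline — the action is timely.

TIMELY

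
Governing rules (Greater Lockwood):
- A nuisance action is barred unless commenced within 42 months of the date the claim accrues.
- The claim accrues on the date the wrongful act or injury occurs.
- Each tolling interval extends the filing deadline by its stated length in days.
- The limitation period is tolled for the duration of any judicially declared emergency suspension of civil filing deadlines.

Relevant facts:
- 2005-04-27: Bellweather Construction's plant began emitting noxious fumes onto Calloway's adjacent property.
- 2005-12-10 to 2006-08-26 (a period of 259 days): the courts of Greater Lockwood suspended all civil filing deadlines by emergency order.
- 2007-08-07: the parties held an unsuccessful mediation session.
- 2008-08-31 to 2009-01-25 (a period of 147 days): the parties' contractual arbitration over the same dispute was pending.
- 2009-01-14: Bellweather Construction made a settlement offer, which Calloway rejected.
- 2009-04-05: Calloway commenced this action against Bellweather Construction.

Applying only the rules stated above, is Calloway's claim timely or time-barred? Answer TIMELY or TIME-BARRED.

TIMELY

The claim accrued on 2005-04-27, the date of the act.
Adding the 42 months base period to 2005-04-27 gives a deadline of 2008-10-27, before any tolling.
Because the emergency suspension of filing deadlines ran from 2005-12-10 to 2006-08-26, the deadline is extended by 259 days to 2009-07-13.
Although a pending arbitration ran from 2008-08-31 to 2009-01-25, the stated rules do not make that a tolling event, so it is disregarded.
The other events in the timeline have no effect on the limitation period under the stated rules.
Calloway filed on 2009-04-05, before the 2009-07-13 deadline, so the action is timely.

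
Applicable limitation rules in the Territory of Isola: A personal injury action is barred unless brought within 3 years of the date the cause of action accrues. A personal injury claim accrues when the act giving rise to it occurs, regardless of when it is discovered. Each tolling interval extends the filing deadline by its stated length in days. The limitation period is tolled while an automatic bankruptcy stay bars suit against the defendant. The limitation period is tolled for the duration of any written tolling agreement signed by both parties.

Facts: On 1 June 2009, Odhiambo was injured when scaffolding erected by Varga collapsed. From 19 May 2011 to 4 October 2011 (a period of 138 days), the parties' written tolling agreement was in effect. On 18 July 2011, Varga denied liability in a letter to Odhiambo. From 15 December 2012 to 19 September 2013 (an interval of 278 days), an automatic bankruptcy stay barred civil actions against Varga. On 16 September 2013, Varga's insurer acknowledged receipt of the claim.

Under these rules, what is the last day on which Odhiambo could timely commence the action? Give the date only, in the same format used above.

The cause of action accrued on 1 June 2009, the date of the act.
Adding the 3 years base period to 1 June 2009 gives a deadline of 1 June 2012, before any tolling.
Because the written tolling agreement ran from 19 May 2011 to 4 October 2011, the deadline is extended by 138 days to 17 October 2012.
The automatic bankruptcy stay from 15 December 2012 to 19 September 2013 began after the period had already run on 17 October 2012, so it has no tolling effect.
None of the other events listed affects the running of the period under the stated rules.

17 October 2012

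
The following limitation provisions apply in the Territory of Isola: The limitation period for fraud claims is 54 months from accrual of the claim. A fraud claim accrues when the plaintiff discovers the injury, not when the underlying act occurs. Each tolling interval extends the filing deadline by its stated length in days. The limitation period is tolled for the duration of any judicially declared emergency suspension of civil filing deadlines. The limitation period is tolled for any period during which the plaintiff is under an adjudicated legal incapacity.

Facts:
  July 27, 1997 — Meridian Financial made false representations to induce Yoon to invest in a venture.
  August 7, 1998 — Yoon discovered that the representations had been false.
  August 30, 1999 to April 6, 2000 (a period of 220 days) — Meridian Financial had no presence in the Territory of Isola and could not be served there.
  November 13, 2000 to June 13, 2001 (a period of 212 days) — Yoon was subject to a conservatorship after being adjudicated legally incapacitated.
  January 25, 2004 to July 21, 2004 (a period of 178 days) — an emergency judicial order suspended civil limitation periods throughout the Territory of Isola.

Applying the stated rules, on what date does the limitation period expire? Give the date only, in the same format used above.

September 7, 2003

Under the discovery rule, the claim accrued on August 7, 1998, when Yoon discovered the injury — not on the July 27, 1997 date of the underlying act.
54 months from August 7, 1998 is February 7, 2003.
The plaintiff's legal incapacity from November 13, 2000 to June 13, 2001 tolled the period for 212 days, extending the deadline to September 7, 2003.
By the time the emergency suspension of filing deadlines began on January 25, 2004, the limitation period had already expired on September 7, 2003; that interval cannot revive it.
Although the defendant's absence ran from August 30, 1999 to April 6, 2000, the stated rules do not make that a tolling event, so it is disregarded.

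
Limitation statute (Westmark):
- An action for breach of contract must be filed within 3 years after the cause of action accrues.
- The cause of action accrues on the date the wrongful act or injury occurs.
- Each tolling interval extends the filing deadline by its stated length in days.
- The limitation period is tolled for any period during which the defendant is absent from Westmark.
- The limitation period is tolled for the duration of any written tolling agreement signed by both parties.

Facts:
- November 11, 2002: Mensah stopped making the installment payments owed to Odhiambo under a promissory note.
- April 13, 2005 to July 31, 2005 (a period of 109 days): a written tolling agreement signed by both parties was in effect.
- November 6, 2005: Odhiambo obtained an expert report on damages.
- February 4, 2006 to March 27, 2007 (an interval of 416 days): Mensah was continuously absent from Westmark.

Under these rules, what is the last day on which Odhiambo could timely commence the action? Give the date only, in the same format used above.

The limitation period began to run on November 11, 2002.
The untolled deadline — 3 years after November 11, 2002 — is November 11, 2005.
The written tolling agreement from April 13, 2005 to July 31, 2005 tolled the period for 109 days, extending the deadline to February 28, 2006.
The defendant's absence from the jurisdiction from February 4, 2006 to March 27, 2007 tolled the period for 416 days, extending the deadline to April 20, 2007.
Nothing else in the chronology tolls or restarts the period.

April 20, 2007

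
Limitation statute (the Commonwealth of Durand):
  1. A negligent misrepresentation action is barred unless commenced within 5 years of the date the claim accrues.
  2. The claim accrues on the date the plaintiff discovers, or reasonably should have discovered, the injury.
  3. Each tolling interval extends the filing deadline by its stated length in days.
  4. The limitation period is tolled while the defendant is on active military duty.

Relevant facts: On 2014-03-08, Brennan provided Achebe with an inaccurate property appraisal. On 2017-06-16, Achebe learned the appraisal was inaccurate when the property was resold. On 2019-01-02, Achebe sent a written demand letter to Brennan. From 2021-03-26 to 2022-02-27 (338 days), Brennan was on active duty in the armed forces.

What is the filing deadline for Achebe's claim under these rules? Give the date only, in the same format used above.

2023-05-20

Under the discovery rule, the claim accrued on 2017-06-16, when Achebe discovered the injury — not on the 2014-03-08 date of the underlying act.
Adding the 5 years base period to 2017-06-16 gives a deadline of 2022-06-16, before any tolling.
The defendant's active military service from 2021-03-26 to 2022-02-27 tolled the period for 338 days, extending the deadline to 2023-05-20.
None of the other events listed affects the running of the period under the stated rules.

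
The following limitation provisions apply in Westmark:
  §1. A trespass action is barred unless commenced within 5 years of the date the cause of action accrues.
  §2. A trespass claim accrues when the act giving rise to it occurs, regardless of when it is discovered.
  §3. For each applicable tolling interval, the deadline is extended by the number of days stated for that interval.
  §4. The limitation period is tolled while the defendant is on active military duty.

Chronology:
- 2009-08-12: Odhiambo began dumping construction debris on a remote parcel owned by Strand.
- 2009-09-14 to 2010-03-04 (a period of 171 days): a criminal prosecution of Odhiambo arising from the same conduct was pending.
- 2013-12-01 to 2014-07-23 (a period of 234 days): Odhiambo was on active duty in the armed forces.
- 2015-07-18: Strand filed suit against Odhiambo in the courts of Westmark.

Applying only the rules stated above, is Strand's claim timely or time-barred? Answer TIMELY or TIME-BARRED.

TIME-BARRED

The cause of action accrued on 2009-08-12, the date of the act.
5 years from 2009-08-12 is 2014-08-12.
The period was tolled for 234 days by the defendant's active military service (2013-12-01 to 2014-07-23), pushing the deadline to 2015-04-03.
The pending criminal prosecution from 2009-09-14 to 2010-03-04 does not toll the period, because no stated rule makes a criminal prosecution a tolling event.
Filing on 2015-07-18 missed the 2015-04-03 deadline — the action is time-barred.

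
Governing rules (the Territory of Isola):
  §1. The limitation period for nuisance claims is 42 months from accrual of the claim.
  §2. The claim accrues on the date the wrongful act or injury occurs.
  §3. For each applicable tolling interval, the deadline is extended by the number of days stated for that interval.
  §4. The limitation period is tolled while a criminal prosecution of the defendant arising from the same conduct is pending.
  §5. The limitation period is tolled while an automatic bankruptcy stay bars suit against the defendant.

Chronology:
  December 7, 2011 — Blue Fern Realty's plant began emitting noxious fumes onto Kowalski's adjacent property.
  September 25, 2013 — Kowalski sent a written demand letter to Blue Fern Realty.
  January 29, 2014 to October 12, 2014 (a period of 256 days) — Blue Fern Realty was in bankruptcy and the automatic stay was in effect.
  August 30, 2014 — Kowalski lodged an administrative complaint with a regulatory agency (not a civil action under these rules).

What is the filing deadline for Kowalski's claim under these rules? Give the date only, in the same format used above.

The claim accrued on December 7, 2011, the date of the act.
The untolled deadline — 42 months after December 7, 2011 — is June 7, 2015.
Because the automatic bankruptcy stay ran from January 29, 2014 to October 12, 2014, the deadline is extended by 256 days to February 18, 2016.
Nothing else in the chronology tolls or restarts the period.

February 18, 2016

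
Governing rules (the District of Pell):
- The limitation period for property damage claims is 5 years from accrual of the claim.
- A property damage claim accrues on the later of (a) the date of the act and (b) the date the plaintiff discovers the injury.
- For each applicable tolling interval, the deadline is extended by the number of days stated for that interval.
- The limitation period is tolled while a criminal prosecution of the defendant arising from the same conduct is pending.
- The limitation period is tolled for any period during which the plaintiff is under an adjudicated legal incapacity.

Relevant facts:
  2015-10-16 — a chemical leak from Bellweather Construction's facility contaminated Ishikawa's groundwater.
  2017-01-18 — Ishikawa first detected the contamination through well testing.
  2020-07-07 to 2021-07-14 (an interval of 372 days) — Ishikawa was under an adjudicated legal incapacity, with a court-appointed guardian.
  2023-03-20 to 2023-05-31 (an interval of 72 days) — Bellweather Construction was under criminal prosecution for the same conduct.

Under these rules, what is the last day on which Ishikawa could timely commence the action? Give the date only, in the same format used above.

Taking the later of the act (2015-10-16) and discovery (2017-01-18), the claim accrued on 2017-01-18.
The untolled deadline — 5 years after 2017-01-18 — is 2022-01-18.
Because the plaintiff's legal incapacity ran from 2020-07-07 to 2021-07-14, the deadline is extended by 372 days to 2023-01-25.
By the time the pending criminal prosecution began on 2023-03-20, the limitation period had already expired on 2023-01-25; that interval cannot revive it.

2023-01-25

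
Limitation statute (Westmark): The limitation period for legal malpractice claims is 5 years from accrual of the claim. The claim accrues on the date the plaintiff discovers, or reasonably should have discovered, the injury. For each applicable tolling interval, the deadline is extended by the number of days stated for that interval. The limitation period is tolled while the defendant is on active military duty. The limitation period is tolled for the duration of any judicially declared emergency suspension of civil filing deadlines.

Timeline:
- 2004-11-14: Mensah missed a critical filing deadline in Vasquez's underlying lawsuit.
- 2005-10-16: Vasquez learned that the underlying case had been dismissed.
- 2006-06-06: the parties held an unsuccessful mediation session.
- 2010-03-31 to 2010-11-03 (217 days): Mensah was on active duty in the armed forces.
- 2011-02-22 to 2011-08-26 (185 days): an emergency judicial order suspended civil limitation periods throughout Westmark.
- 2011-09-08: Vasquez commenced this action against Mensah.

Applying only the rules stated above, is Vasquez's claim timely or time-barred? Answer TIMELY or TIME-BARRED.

TIMELY

Accrual is tied to discovery, so the period began on 2005-10-16 rather than on 2004-11-14 when the act occurred.
The untolled deadline — 5 years after 2005-10-16 — is 2010-10-16.
The period was tolled for 217 days by the defendant's active military service (2010-03-31 to 2010-11-03), pushing the deadline to 2011-05-21.
Because the emergency suspension of filing deadlines ran from 2011-02-22 to 2011-08-26, the deadline is extended by 185 days to 2011-11-22.
None of the other events listed affects the running of the period under the stated rules.
Vasquez filed on 2011-09-08, before the 2011-11-22 deadline, so the action is timely.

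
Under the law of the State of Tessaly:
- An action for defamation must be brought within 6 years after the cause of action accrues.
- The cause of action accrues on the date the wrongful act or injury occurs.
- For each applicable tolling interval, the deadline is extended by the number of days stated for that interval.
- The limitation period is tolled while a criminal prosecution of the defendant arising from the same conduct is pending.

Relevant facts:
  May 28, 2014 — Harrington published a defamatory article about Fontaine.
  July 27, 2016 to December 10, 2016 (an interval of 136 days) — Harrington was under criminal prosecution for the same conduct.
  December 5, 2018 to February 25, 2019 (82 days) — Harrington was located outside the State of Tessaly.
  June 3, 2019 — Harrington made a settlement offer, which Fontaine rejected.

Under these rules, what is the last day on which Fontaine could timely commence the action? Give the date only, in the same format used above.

The claim accrued on May 28, 2014, when the wrongful act occurred.
The untolled deadline — 6 years after May 28, 2014 — is May 28, 2020.
The pending criminal prosecution from July 27, 2016 to December 10, 2016 tolled the period for 136 days, extending the deadline to October 11, 2020.
Although the defendant's absence ran from December 5, 2018 to February 25, 2019, the stated rules do not make that a tolling event, so it is disregarded.
None of the other events listed affects the running of the period under the stated rules.

October 11, 2020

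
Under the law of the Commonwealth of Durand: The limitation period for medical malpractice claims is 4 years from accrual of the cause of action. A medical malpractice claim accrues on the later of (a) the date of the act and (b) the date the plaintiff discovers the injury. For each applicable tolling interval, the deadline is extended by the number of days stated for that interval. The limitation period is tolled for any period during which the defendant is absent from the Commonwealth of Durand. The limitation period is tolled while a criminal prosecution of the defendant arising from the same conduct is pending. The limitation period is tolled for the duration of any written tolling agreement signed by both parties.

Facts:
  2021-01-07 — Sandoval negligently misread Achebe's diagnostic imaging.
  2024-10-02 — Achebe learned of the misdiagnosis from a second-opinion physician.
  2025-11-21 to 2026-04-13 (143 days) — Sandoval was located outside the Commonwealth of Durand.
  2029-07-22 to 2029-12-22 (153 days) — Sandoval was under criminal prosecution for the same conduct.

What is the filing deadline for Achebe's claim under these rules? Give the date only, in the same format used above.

2029-02-22

Because discovery on 2024-10-02 post-dates the 2021-01-07 act, accrual under the later-of rule falls on 2024-10-02.
4 years from 2024-10-02 is 2028-10-02.
The defendant's absence from the jurisdiction from 2025-11-21 to 2026-04-13 tolled the period for 143 days, extending the deadline to 2029-02-22.
The pending criminal prosecution from 2029-07-22 to 2029-12-22 began after the period had already run on 2029-02-22, so it has no tolling effect.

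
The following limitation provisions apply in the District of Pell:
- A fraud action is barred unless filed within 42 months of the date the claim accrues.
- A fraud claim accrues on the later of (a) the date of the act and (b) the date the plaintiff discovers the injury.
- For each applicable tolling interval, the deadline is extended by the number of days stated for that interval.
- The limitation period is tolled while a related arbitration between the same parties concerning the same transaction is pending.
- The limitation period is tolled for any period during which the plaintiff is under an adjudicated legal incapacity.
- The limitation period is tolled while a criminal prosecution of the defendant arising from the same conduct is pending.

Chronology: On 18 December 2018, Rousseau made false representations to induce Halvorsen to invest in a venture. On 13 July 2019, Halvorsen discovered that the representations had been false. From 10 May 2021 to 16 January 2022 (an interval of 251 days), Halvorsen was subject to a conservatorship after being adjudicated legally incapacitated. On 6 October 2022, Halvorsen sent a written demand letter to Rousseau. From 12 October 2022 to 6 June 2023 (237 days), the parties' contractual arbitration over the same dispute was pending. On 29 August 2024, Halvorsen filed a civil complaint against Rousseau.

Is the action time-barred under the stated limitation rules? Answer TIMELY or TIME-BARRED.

TIME-BARRED

Because discovery on 13 July 2019 post-dates the 18 December 2018 act, accrual under the later-of rule falls on 13 July 2019.
Adding the 42 months base period to 13 July 2019 gives a deadline of 13 January 2023, before any tolling.
The period was tolled for 251 days by the plaintiff's legal incapacity (10 May 2021 to 16 January 2022), pushing the deadline to 21 September 2023.
The pending related arbitration from 12 October 2022 to 6 June 2023 tolled the period for 237 days, extending the deadline to 15 May 2024.
None of the other events listed affects the running of the period under the stated rules.
Halvorsen filed on 29 August 2024, after the 15 May 2024 deadline, so the action is time-barred.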